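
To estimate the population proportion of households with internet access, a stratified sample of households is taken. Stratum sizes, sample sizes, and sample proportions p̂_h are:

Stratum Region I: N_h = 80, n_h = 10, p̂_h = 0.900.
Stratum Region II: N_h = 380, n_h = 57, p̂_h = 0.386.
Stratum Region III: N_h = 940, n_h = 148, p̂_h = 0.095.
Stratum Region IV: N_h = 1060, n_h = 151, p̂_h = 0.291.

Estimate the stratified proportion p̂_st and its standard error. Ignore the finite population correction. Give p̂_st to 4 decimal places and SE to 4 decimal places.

p̂_st ≈ 0.2506, SE ≈ 0.0213

N = 2460; stratum weights W_h = N_h/N.
p̂_st = Σ W_h p̂_h = (80·0.900 + 380·0.386 + 940·0.095 + 1060·0.291)/2460 = 0.25059
V̂(p̂_st) = Σ W_h² p̂_h(1−p̂_h)/(n_h−1):
  stratum Region I: (80/2460)²·0.900·0.100/9 = 1.05757e-05
  stratum Region II: (380/2460)²·0.386·0.614/56 = 0.000100987
  stratum Region III: (940/2460)²·0.095·0.905/147 = 8.53966e-05
  stratum Region IV: (1060/2460)²·0.291·0.709/150 = 0.000255382
V̂(p̂_st) = 0.000452341; SE = √V̂ = 0.0212683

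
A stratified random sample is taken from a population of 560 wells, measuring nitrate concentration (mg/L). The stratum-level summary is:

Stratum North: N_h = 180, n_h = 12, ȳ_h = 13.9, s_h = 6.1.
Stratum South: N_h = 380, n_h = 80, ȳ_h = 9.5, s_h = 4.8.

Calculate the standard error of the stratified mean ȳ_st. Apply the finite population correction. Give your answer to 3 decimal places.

SE(ȳ_st) ≈ 0.635

V̂(ȳ_st) = Σ W_h² (1 − n_h/N_h) s_h²/n_h, with W_h = N_h/N and N = 560:
  stratum North: (180/560)²·(1 − 12/180)·6.1²/12 = 0.299009
  stratum South: (380/560)²·(1 − 80/380)·4.8²/80 = 0.104694
V̂(ȳ_st) = 0.403703
SE(ȳ_st) = √0.403703 = 0.635376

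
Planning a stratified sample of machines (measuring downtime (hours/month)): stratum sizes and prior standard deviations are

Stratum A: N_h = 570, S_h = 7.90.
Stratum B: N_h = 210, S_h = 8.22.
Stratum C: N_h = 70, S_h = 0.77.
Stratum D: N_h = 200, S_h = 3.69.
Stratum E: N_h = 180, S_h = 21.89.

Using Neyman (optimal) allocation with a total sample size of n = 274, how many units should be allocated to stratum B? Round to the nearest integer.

43

Neyman allocation: n_h = n · N_h S_h / Σ N_i S_i, with n = 274.
  stratum A: N_h·S_h = 570·7.90 = 4503.00
  stratum B: N_h·S_h = 210·8.22 = 1726.20
  stratum C: N_h·S_h = 70·0.77 = 53.90
  stratum D: N_h·S_h = 200·3.69 = 738.00
  stratum E: N_h·S_h = 180·21.89 = 3940.20
Σ N_h S_h = 10961.30
n for stratum B = 274·1726.20/10961.30 = 43.150 → 43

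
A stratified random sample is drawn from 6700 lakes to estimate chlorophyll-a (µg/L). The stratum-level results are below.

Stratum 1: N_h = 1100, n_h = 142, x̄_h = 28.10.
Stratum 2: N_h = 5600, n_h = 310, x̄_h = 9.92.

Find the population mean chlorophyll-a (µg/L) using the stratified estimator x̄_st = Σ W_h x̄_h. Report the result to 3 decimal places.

x̄_st ≈ 12.905

N = Σ N_h = 6700. Stratum weights W_h = N_h/N.
x̄_st = (1100·28.10 + 5600·9.92) / 6700 = 12.90478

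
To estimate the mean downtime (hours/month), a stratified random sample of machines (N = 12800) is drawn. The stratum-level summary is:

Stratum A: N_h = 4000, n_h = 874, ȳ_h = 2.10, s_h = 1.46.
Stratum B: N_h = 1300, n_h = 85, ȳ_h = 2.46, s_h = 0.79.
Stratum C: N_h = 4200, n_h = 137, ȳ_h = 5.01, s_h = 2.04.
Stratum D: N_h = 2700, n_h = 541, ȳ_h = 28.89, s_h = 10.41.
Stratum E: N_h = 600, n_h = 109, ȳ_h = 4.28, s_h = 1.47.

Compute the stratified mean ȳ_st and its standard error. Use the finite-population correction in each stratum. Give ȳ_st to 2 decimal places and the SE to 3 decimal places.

ȳ_st = Σ W_h ȳ_h = (4000·2.10 + 1300·2.46 + 4200·5.01 + 2700·28.89 + 600·4.28)/12800 = 8.84461
V̂(ȳ_st) = Σ W_h² (1 − n_h/N_h) s_h²/n_h, with W_h = N_h/N and N = 12800:
  stratum A: (4000/12800)²·(1 − 874/4000)·1.46²/874 = 0.000186133
  stratum B: (1300/12800)²·(1 − 85/1300)·0.79²/85 = 7.0784e-05
  stratum C: (4200/12800)²·(1 − 137/4200)·2.04²/137 = 0.00316385
  stratum D: (2700/12800)²·(1 − 541/2700)·10.41²/541 = 0.0071269
  stratum E: (600/12800)²·(1 − 109/600)·1.47²/109 = 3.56468e-05
V̂(ȳ_st) = 0.0105833
SE(ȳ_st) = √0.0105833 = 0.102875

ȳ_st ≈ 8.84, SE ≈ 0.103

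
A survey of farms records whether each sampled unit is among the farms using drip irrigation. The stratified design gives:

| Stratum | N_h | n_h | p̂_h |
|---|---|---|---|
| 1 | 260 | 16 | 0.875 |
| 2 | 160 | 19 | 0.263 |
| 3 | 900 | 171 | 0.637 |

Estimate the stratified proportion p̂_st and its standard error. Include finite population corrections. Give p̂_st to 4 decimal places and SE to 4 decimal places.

N = 1320; stratum weights W_h = N_h/N.
p̂_st = Σ W_h p̂_h = (260·0.875 + 160·0.263 + 900·0.637)/1320 = 0.63855
V̂(p̂_st) = Σ W_h² (1 − n_h/N_h) p̂_h(1−p̂_h)/(n_h−1):
  stratum 1: (260/1320)²·(1 − 16/260)·0.875·0.125/15 = 0.000265486
  stratum 2: (160/1320)²·(1 − 19/160)·0.263·0.737/18 = 0.000139425
  stratum 3: (900/1320)²·(1 − 171/900)·0.637·0.363/170 = 0.000512176
V̂(p̂_st) = 0.000917088; SE = √V̂ = 0.0302835

p̂_st ≈ 0.6385, SE ≈ 0.0303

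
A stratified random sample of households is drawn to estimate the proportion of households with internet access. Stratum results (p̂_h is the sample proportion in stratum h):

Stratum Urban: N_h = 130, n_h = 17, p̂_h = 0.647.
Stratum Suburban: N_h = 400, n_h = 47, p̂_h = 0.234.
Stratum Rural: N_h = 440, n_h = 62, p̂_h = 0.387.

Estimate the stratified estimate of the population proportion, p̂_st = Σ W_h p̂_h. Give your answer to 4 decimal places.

p̂_st ≈ 0.3588

N = 970; stratum weights W_h = N_h/N.
p̂_st = Σ W_h p̂_h = (130·0.647 + 400·0.234 + 440·0.387)/970 = 0.35875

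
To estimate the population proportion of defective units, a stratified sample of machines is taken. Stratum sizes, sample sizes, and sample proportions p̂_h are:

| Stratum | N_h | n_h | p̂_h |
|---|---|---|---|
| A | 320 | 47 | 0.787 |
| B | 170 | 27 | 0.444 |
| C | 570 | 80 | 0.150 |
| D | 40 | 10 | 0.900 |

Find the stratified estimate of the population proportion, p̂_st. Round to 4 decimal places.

N = 1100; stratum weights W_h = N_h/N.
p̂_st = Σ W_h p̂_h = (320·0.787 + 170·0.444 + 570·0.150 + 40·0.900)/1100 = 0.40802

p̂_st ≈ 0.4080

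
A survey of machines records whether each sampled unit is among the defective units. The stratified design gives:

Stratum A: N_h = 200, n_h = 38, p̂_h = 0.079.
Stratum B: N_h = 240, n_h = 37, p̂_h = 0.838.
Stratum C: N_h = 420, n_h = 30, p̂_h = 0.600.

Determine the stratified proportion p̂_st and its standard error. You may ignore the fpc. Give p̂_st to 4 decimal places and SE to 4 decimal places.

p̂_st ≈ 0.5453, SE ≈ 0.0487

N = 860; stratum weights W_h = N_h/N.
p̂_st = Σ W_h p̂_h = (200·0.079 + 240·0.838 + 420·0.600)/860 = 0.54526
V̂(p̂_st) = Σ W_h² p̂_h(1−p̂_h)/(n_h−1):
  stratum A: (200/860)²·0.079·0.921/37 = 0.000106353
  stratum B: (240/860)²·0.838·0.162/36 = 0.000293685
  stratum C: (420/860)²·0.600·0.400/29 = 0.00197385
V̂(p̂_st) = 0.00237389; SE = √V̂ = 0.0487226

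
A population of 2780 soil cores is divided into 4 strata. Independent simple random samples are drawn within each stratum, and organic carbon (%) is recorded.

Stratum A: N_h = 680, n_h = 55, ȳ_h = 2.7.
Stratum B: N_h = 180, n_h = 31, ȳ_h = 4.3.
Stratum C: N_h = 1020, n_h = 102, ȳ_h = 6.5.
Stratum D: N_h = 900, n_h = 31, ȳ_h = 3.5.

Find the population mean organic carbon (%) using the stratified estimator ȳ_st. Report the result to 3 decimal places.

N = Σ N_h = 2780. Stratum weights W_h = N_h/N.
ȳ_st = (680·2.7 + 180·4.3 + 1020·6.5 + 900·3.5) / 2780 = 4.45683

ȳ_st ≈ 4.457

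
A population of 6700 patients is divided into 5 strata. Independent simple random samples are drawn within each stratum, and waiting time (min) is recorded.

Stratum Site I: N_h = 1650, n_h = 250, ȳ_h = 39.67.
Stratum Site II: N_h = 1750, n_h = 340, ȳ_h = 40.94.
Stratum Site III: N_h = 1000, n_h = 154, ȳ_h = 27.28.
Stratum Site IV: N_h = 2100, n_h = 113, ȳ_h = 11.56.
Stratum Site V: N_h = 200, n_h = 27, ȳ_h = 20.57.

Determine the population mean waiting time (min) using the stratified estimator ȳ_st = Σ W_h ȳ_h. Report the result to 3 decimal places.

N = Σ N_h = 6700. Stratum weights W_h = N_h/N.
ȳ_st = (1650·39.67 + 1750·40.94 + 1000·27.28 + 2100·11.56 + 200·20.57) / 6700 = 28.77172

ȳ_st ≈ 28.772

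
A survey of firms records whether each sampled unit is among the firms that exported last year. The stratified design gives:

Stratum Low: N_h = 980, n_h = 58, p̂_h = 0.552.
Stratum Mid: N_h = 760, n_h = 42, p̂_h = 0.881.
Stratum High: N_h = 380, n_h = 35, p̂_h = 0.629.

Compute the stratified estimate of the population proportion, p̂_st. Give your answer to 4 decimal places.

p̂_st ≈ 0.6837

N = 2120; stratum weights W_h = N_h/N.
p̂_st = Σ W_h p̂_h = (980·0.552 + 760·0.881 + 380·0.629)/2120 = 0.68375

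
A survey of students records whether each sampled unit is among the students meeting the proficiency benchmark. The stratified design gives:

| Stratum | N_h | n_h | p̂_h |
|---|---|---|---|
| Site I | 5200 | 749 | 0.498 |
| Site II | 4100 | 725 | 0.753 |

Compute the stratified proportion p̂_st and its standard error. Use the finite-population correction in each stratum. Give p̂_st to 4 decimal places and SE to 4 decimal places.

N = 9300; stratum weights W_h = N_h/N.
p̂_st = Σ W_h p̂_h = (5200·0.498 + 4100·0.753)/9300 = 0.61042
V̂(p̂_st) = Σ W_h² (1 − n_h/N_h) p̂_h(1−p̂_h)/(n_h−1):
  stratum Site I: (5200/9300)²·(1 − 749/5200)·0.498·0.502/748 = 8.94389e-05
  stratum Site II: (4100/9300)²·(1 − 725/4100)·0.753·0.247/724 = 4.11003e-05
V̂(p̂_st) = 0.000130539; SE = √V̂ = 0.0114254

p̂_st ≈ 0.6104, SE ≈ 0.0114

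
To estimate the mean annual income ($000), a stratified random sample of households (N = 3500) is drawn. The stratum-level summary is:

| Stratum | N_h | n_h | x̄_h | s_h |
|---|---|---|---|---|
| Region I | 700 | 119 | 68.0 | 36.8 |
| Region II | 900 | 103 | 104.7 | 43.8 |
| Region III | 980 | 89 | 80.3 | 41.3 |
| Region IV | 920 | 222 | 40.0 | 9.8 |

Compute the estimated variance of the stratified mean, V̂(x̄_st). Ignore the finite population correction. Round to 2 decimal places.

V̂(x̄_st) ≈ 3.22

V̂(x̄_st) = Σ W_h² s_h²/n_h, with W_h = N_h/N and N = 3500:
  stratum Region I: (700/3500)²·36.8²/119 = 0.455207
  stratum Region II: (900/3500)²·43.8²/103 = 1.23157
  stratum Region III: (980/3500)²·41.3²/89 = 1.50254
  stratum Region IV: (920/3500)²·9.8²/222 = 0.0298909
V̂(x̄_st) = 3.21921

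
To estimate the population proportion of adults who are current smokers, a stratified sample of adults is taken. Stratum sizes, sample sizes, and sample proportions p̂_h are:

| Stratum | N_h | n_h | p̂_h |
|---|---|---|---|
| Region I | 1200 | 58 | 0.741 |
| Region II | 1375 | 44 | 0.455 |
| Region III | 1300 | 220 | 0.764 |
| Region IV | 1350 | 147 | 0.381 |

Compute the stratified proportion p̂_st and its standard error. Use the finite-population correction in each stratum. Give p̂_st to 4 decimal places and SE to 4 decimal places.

p̂_st ≈ 0.5784, SE ≈ 0.0263

N = 5225; stratum weights W_h = N_h/N.
p̂_st = Σ W_h p̂_h = (1200·0.741 + 1375·0.455 + 1300·0.764 + 1350·0.381)/5225 = 0.57844
V̂(p̂_st) = Σ W_h² (1 − n_h/N_h) p̂_h(1−p̂_h)/(n_h−1):
  stratum Region I: (1200/5225)²·(1 − 58/1200)·0.741·0.259/57 = 0.000169012
  stratum Region II: (1375/5225)²·(1 − 44/1375)·0.455·0.545/43 = 0.000386587
  stratum Region III: (1300/5225)²·(1 − 220/1300)·0.764·0.236/219 = 4.23405e-05
  stratum Region IV: (1350/5225)²·(1 − 147/1350)·0.381·0.619/146 = 9.60925e-05
V̂(p̂_st) = 0.000694032; SE = √V̂ = 0.0263445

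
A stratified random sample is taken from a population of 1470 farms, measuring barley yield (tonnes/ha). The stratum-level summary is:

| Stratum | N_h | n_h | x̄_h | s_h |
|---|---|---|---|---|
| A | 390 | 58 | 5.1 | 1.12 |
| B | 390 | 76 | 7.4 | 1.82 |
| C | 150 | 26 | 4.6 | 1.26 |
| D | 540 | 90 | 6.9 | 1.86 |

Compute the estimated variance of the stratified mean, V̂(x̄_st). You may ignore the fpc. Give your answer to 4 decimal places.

V̂(x̄_st) = Σ W_h² s_h²/n_h, with W_h = N_h/N and N = 1470:
  stratum A: (390/1470)²·1.12²/58 = 0.00152231
  stratum B: (390/1470)²·1.82²/76 = 0.00306778
  stratum C: (150/1470)²·1.26²/26 = 0.000635793
  stratum D: (540/1470)²·1.86²/90 = 0.00518724
V̂(x̄_st) = 0.0104131

V̂(x̄_st) ≈ 0.0104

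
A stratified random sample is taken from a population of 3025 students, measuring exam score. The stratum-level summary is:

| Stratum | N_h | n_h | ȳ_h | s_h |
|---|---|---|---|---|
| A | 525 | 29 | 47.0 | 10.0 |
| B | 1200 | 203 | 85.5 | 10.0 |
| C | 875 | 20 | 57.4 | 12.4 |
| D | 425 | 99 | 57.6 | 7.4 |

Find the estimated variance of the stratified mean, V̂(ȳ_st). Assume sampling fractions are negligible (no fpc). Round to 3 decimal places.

V̂(ȳ_st) = Σ W_h² s_h²/n_h, with W_h = N_h/N and N = 3025:
  stratum A: (525/3025)²·10.0²/29 = 0.103865
  stratum B: (1200/3025)²·10.0²/203 = 0.0775203
  stratum C: (875/3025)²·12.4²/20 = 0.643248
  stratum D: (425/3025)²·7.4²/99 = 0.0109183
V̂(ȳ_st) = 0.835552

V̂(ȳ_st) ≈ 0.836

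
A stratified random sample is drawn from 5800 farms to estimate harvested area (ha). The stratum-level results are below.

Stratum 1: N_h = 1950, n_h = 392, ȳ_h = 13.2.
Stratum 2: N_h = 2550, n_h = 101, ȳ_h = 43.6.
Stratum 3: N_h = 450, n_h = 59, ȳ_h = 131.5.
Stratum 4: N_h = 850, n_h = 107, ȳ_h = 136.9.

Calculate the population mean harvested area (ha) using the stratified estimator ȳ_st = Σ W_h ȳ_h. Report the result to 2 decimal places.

N = Σ N_h = 5800. Stratum weights W_h = N_h/N.
ȳ_st = (1950·13.2 + 2550·43.6 + 450·131.5 + 850·136.9) / 5800 = 53.8724

ȳ_st ≈ 53.87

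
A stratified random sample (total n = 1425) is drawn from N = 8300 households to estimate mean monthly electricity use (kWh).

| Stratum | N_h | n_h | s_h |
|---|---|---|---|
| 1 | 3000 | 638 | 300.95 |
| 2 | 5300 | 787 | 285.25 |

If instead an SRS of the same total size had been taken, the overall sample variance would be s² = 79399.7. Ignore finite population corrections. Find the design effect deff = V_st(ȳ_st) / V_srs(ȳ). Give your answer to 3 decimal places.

V̂(ȳ_st) = Σ W_h² s_h²/n_h, with W_h = N_h/N and N = 8300:
  stratum 1: (3000/8300)²·300.95²/638 = 18.5462
  stratum 2: (5300/8300)²·285.25²/787 = 42.1572
V_st = 60.7034
V_srs = s²/n = 79399.7/1425 = 55.7191
deff = V_st / V_srs = 60.7034/55.7191 = 1.0895

deff ≈ 1.089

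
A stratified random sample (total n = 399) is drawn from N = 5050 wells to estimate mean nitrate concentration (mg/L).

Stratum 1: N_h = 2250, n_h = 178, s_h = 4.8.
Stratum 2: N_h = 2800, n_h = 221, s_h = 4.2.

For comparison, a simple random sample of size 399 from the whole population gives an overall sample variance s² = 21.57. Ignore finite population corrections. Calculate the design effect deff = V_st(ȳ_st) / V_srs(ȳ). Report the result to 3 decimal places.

V̂(ȳ_st) = Σ W_h² s_h²/n_h, with W_h = N_h/N and N = 5050:
  stratum 1: (2250/5050)²·4.8²/178 = 0.0256948
  stratum 2: (2800/5050)²·4.2²/221 = 0.024538
V_st = 0.0502328
V_srs = s²/n = 21.57/399 = 0.0540602
deff = V_st / V_srs = 0.0502328/0.0540602 = 0.9292

deff ≈ 0.929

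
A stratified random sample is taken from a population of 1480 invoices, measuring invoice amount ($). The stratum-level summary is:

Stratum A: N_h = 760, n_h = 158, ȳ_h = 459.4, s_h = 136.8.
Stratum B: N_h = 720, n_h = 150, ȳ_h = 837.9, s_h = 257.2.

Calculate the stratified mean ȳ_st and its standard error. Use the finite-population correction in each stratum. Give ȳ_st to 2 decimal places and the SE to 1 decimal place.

ȳ_st = Σ W_h ȳ_h = (760·459.4 + 720·837.9)/1480 = 643.53514
V̂(ȳ_st) = Σ W_h² (1 − n_h/N_h) s_h²/n_h, with W_h = N_h/N and N = 1480:
  stratum A: (760/1480)²·(1 − 158/760)·136.8²/158 = 24.7401
  stratum B: (720/1480)²·(1 − 150/720)·257.2²/150 = 82.6294
V̂(ȳ_st) = 107.37
SE(ȳ_st) = √107.37 = 10.3619

ȳ_st ≈ 643.54, SE ≈ 10.4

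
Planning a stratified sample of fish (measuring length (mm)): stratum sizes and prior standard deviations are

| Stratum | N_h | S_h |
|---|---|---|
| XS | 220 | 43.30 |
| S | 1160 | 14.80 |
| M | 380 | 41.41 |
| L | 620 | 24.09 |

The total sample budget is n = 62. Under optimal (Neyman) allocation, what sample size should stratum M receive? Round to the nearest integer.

Neyman allocation: n_h = n · N_h S_h / Σ N_i S_i, with n = 62.
  stratum XS: N_h·S_h = 220·43.30 = 9526.00
  stratum S: N_h·S_h = 1160·14.80 = 17168.00
  stratum M: N_h·S_h = 380·41.41 = 15735.80
  stratum L: N_h·S_h = 620·24.09 = 14935.80
Σ N_h S_h = 57365.60
n for stratum M = 62·15735.80/57365.60 = 17.007 → 17

17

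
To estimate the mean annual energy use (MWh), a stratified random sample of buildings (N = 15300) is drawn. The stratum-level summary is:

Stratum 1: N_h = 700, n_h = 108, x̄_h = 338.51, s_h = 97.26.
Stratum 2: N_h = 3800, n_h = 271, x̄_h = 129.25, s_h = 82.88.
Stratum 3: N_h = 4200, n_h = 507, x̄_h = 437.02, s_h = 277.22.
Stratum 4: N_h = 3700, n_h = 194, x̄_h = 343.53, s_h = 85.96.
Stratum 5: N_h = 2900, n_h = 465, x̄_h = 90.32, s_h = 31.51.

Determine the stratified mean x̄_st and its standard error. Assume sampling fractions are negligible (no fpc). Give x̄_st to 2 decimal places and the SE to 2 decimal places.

x̄_st ≈ 267.75, SE ≈ 3.93

x̄_st = Σ W_h x̄_h = (700·338.51 + 3800·129.25 + 4200·437.02 + 3700·343.53 + 2900·90.32)/15300 = 267.75033
V̂(x̄_st) = Σ W_h² s_h²/n_h, with W_h = N_h/N and N = 15300:
  stratum 1: (700/15300)²·97.26²/108 = 0.18334
  stratum 2: (3800/15300)²·82.88²/271 = 1.56356
  stratum 3: (4200/15300)²·277.22²/507 = 11.4224
  stratum 4: (3700/15300)²·85.96²/194 = 2.22747
  stratum 5: (2900/15300)²·31.51²/465 = 0.0767109
V̂(x̄_st) = 15.4735
SE(x̄_st) = √15.4735 = 3.93363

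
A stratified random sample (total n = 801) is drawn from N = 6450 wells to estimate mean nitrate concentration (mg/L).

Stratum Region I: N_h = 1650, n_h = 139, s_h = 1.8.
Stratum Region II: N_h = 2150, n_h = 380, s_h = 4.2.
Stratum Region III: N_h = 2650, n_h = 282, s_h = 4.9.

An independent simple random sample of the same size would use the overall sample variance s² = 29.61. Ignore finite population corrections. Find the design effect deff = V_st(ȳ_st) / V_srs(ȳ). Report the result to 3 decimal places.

V̂(ȳ_st) = Σ W_h² s_h²/n_h, with W_h = N_h/N and N = 6450:
  stratum Region I: (1650/6450)²·1.8²/139 = 0.00152538
  stratum Region II: (2150/6450)²·4.2²/380 = 0.00515789
  stratum Region III: (2650/6450)²·4.9²/282 = 0.0143719
V_st = 0.0210552
V_srs = s²/n = 29.61/801 = 0.0369663
deff = V_st / V_srs = 0.0210552/0.0369663 = 0.5696

deff ≈ 0.570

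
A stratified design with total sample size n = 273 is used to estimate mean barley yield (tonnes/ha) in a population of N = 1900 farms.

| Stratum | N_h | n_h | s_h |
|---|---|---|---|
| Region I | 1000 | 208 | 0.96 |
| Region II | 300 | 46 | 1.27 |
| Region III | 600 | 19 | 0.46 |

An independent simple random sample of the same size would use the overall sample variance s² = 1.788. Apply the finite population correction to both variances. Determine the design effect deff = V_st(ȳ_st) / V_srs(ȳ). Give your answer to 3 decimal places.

deff ≈ 0.497

V̂(ȳ_st) = Σ W_h² (1 − n_h/N_h) s_h²/n_h, with W_h = N_h/N and N = 1900:
  stratum Region I: (1000/1900)²·(1 − 208/1000)·0.96²/208 = 0.000972069
  stratum Region II: (300/1900)²·(1 − 46/300)·1.27²/46 = 0.000740112
  stratum Region III: (600/1900)²·(1 − 19/600)·0.46²/19 = 0.00107543
V_st = 0.00278761
V_srs = (1 − 273/1900)·1.788/273 = 0.0056084
deff = V_st / V_srs = 0.00278761/0.0056084 = 0.4970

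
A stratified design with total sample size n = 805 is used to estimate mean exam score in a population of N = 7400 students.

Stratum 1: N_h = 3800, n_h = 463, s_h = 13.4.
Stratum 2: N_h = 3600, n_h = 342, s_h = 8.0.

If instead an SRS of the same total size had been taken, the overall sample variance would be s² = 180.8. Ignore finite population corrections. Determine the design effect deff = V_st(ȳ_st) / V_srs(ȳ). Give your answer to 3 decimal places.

V̂(ȳ_st) = Σ W_h² s_h²/n_h, with W_h = N_h/N and N = 7400:
  stratum 1: (3800/7400)²·13.4²/463 = 0.102266
  stratum 2: (3600/7400)²·8.0²/342 = 0.044289
V_st = 0.146555
V_srs = s²/n = 180.8/805 = 0.224596
deff = V_st / V_srs = 0.146555/0.224596 = 0.6525

deff ≈ 0.653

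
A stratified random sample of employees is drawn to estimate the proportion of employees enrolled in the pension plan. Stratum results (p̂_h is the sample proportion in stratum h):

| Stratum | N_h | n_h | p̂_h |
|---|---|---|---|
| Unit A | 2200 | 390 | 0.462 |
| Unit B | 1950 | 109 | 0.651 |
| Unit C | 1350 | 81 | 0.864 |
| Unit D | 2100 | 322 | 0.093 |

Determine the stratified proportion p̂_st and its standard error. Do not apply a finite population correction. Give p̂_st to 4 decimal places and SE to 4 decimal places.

p̂_st ≈ 0.4799, SE ≈ 0.0161

N = 7600; stratum weights W_h = N_h/N.
p̂_st = Σ W_h p̂_h = (2200·0.462 + 1950·0.651 + 1350·0.864 + 2100·0.093)/7600 = 0.47994
V̂(p̂_st) = Σ W_h² p̂_h(1−p̂_h)/(n_h−1):
  stratum Unit A: (2200/7600)²·0.462·0.538/389 = 5.35418e-05
  stratum Unit B: (1950/7600)²·0.651·0.349/108 = 0.000138492
  stratum Unit C: (1350/7600)²·0.864·0.136/80 = 4.6345e-05
  stratum Unit D: (2100/7600)²·0.093·0.907/321 = 2.0063e-05
V̂(p̂_st) = 0.000258442; SE = √V̂ = 0.0160761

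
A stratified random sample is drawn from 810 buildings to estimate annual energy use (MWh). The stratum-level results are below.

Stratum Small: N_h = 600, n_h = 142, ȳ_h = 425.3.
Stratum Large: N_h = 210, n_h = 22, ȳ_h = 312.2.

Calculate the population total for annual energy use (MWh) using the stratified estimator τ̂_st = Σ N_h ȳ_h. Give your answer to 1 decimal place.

τ̂_st = Σ N_h ȳ_h = 600·425.3 + 210·312.2 = 320742.0

τ̂_st ≈ 320742.0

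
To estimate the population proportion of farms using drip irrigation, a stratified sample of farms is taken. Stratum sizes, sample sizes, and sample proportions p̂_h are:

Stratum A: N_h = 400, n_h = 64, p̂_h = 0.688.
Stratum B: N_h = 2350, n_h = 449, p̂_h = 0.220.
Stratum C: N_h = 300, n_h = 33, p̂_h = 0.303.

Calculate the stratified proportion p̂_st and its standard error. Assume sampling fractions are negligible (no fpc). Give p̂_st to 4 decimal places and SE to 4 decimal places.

p̂_st ≈ 0.2895, SE ≈ 0.0187

N = 3050; stratum weights W_h = N_h/N.
p̂_st = Σ W_h p̂_h = (400·0.688 + 2350·0.220 + 300·0.303)/3050 = 0.28954
V̂(p̂_st) = Σ W_h² p̂_h(1−p̂_h)/(n_h−1):
  stratum A: (400/3050)²·0.688·0.312/63 = 5.86034e-05
  stratum B: (2350/3050)²·0.220·0.780/448 = 0.000227392
  stratum C: (300/3050)²·0.303·0.697/32 = 6.38511e-05
V̂(p̂_st) = 0.000349847; SE = √V̂ = 0.0187042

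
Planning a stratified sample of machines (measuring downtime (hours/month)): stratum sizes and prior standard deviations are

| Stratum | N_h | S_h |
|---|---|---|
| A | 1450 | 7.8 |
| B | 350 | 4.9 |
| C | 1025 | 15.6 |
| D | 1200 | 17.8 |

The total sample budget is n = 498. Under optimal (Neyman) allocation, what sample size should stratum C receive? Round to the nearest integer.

Neyman allocation: n_h = n · N_h S_h / Σ N_i S_i, with n = 498.
  stratum A: N_h·S_h = 1450·7.8 = 11310.00
  stratum B: N_h·S_h = 350·4.9 = 1715.00
  stratum C: N_h·S_h = 1025·15.6 = 15990.00
  stratum D: N_h·S_h = 1200·17.8 = 21360.00
Σ N_h S_h = 50375.00
n for stratum C = 498·15990.00/50375.00 = 158.075 → 158

158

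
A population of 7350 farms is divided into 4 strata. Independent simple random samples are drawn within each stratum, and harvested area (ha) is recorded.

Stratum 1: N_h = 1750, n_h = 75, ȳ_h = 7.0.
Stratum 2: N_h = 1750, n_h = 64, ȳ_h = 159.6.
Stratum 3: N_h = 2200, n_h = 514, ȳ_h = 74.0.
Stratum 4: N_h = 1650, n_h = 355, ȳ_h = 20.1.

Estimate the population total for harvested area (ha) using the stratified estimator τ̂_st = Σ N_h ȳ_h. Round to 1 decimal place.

τ̂_st = Σ N_h ȳ_h = 1750·7.0 + 1750·159.6 + 2200·74.0 + 1650·20.1 = 487515.0

τ̂_st ≈ 487515.0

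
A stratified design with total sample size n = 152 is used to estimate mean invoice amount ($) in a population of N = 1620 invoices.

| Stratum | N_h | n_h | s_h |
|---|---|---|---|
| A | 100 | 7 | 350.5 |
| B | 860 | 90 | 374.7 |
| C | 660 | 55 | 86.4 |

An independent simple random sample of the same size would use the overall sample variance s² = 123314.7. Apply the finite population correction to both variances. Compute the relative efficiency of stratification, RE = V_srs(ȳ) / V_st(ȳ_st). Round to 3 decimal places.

RE ≈ 1.543

V̂(ȳ_st) = Σ W_h² (1 − n_h/N_h) s_h²/n_h, with W_h = N_h/N and N = 1620:
  stratum A: (100/1620)²·(1 − 7/100)·350.5²/7 = 62.1915
  stratum B: (860/1620)²·(1 − 90/860)·374.7²/90 = 393.626
  stratum C: (660/1620)²·(1 − 55/660)·86.4²/55 = 20.6507
V_st = 476.468
V_srs = (1 − 152/1620)·123314.7/152 = 735.161
Relative efficiency = V_srs / V_st = 735.161/476.468 = 1.5429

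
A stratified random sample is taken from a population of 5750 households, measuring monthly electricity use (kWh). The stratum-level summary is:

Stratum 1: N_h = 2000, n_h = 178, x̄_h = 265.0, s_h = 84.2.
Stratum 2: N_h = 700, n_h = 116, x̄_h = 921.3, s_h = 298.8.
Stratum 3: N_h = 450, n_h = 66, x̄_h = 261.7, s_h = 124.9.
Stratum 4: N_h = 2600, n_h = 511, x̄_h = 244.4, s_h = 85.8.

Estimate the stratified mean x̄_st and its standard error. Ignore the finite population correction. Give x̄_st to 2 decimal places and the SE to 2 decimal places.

x̄_st = Σ W_h x̄_h = (2000·265.0 + 700·921.3 + 450·261.7 + 2600·244.4)/5750 = 335.32435
V̂(x̄_st) = Σ W_h² s_h²/n_h, with W_h = N_h/N and N = 5750:
  stratum 1: (2000/5750)²·84.2²/178 = 4.81868
  stratum 2: (700/5750)²·298.8²/116 = 11.4068
  stratum 3: (450/5750)²·124.9²/66 = 1.44767
  stratum 4: (2600/5750)²·85.8²/511 = 2.94554
V̂(x̄_st) = 20.6187
SE(x̄_st) = √20.6187 = 4.54078

x̄_st ≈ 335.32, SE ≈ 4.54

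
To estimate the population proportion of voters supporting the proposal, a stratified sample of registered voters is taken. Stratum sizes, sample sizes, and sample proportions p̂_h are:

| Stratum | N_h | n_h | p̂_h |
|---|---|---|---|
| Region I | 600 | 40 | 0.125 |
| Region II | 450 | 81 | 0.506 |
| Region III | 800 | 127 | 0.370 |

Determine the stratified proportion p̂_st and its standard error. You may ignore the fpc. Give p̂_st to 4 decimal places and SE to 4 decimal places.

p̂_st ≈ 0.3236, SE ≈ 0.0287

N = 1850; stratum weights W_h = N_h/N.
p̂_st = Σ W_h p̂_h = (600·0.125 + 450·0.506 + 800·0.370)/1850 = 0.32362
V̂(p̂_st) = Σ W_h² p̂_h(1−p̂_h)/(n_h−1):
  stratum Region I: (600/1850)²·0.125·0.875/39 = 0.000294994
  stratum Region II: (450/1850)²·0.506·0.494/80 = 0.000184871
  stratum Region III: (800/1850)²·0.370·0.630/126 = 0.000345946
V̂(p̂_st) = 0.000825811; SE = √V̂ = 0.0287369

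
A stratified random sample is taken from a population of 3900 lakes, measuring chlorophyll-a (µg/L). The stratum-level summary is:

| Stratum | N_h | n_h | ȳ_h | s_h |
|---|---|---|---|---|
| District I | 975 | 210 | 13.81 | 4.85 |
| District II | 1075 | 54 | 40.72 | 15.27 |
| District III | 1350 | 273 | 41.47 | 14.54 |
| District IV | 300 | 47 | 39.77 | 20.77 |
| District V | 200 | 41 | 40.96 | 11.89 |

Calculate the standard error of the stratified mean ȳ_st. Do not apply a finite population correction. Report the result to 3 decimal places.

V̂(ȳ_st) = Σ W_h² s_h²/n_h, with W_h = N_h/N and N = 3900:
  stratum District I: (975/3900)²·4.85²/210 = 0.00700074
  stratum District II: (1075/3900)²·15.27²/54 = 0.328074
  stratum District III: (1350/3900)²·14.54²/273 = 0.0927907
  stratum District IV: (300/3900)²·20.77²/47 = 0.0543111
  stratum District V: (200/3900)²·11.89²/41 = 0.00906798
V̂(ȳ_st) = 0.491245
SE(ȳ_st) = √0.491245 = 0.700888

SE(ȳ_st) ≈ 0.701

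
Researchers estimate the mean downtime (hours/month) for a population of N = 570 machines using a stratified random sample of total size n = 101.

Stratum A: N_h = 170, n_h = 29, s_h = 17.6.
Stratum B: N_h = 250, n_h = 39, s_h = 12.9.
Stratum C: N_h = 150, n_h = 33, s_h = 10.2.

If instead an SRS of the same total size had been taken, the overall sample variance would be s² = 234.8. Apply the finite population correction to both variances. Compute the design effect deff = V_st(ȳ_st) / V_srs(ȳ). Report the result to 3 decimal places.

deff ≈ 0.863

V̂(ȳ_st) = Σ W_h² (1 − n_h/N_h) s_h²/n_h, with W_h = N_h/N and N = 570:
  stratum A: (170/570)²·(1 − 29/170)·17.6²/29 = 0.788035
  stratum B: (250/570)²·(1 − 39/250)·12.9²/39 = 0.692768
  stratum C: (150/570)²·(1 − 33/150)·10.2²/33 = 0.1703
V_st = 1.6511
V_srs = (1 − 101/570)·234.8/101 = 1.91282
deff = V_st / V_srs = 1.6511/1.91282 = 0.8632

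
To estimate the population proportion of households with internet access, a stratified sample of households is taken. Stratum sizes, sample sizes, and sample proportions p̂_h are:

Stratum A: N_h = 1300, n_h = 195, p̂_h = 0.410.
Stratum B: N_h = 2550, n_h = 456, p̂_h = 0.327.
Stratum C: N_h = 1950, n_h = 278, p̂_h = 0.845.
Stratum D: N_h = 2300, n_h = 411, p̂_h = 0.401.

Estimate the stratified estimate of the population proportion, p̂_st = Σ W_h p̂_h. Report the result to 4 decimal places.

p̂_st ≈ 0.4860

N = 8100; stratum weights W_h = N_h/N.
p̂_st = Σ W_h p̂_h = (1300·0.410 + 2550·0.327 + 1950·0.845 + 2300·0.401)/8100 = 0.48604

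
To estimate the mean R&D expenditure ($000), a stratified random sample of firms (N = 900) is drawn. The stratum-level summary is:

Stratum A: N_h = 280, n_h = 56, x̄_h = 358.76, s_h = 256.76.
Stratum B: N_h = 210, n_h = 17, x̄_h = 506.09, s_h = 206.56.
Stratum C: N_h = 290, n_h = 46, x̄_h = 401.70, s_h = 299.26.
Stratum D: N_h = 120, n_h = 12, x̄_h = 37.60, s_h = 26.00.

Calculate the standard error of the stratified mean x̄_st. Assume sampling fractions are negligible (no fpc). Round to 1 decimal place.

V̂(x̄_st) = Σ W_h² s_h²/n_h, with W_h = N_h/N and N = 900:
  stratum A: (280/900)²·256.76²/56 = 113.946
  stratum B: (210/900)²·206.56²/17 = 136.646
  stratum C: (290/900)²·299.26²/46 = 202.139
  stratum D: (120/900)²·26.00²/12 = 1.00148
V̂(x̄_st) = 453.732
SE(x̄_st) = √453.732 = 21.301

SE(x̄_st) ≈ 21.3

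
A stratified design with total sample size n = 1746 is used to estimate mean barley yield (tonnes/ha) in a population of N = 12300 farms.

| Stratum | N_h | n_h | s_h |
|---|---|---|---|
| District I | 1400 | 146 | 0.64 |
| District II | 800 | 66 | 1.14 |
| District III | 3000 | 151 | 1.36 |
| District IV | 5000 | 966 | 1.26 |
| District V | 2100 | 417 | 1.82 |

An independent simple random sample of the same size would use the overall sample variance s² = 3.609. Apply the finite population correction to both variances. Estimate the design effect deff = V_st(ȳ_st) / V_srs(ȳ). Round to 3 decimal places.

V̂(ȳ_st) = Σ W_h² (1 − n_h/N_h) s_h²/n_h, with W_h = N_h/N and N = 12300:
  stratum District I: (1400/12300)²·(1 − 146/1400)·0.64²/146 = 3.25554e-05
  stratum District II: (800/12300)²·(1 − 66/800)·1.14²/66 = 7.64261e-05
  stratum District III: (3000/12300)²·(1 − 151/3000)·1.36²/151 = 0.000691997
  stratum District IV: (5000/12300)²·(1 − 966/5000)·1.26²/966 = 0.000219109
  stratum District V: (2100/12300)²·(1 − 417/2100)·1.82²/417 = 0.000185567
V_st = 0.00120565
V_srs = (1 − 1746/12300)·3.609/1746 = 0.0017736
deff = V_st / V_srs = 0.00120565/0.0017736 = 0.6798

deff ≈ 0.680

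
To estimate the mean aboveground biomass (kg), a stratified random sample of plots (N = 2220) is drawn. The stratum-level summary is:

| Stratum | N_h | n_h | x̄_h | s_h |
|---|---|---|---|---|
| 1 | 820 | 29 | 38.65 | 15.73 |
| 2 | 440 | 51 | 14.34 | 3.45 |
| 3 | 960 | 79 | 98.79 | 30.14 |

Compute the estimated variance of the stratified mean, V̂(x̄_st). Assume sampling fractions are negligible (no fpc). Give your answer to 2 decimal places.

V̂(x̄_st) = Σ W_h² s_h²/n_h, with W_h = N_h/N and N = 2220:
  stratum 1: (820/2220)²·15.73²/29 = 1.16408
  stratum 2: (440/2220)²·3.45²/51 = 0.00916785
  stratum 3: (960/2220)²·30.14²/79 = 2.15028
V̂(x̄_st) = 3.32353

V̂(x̄_st) ≈ 3.32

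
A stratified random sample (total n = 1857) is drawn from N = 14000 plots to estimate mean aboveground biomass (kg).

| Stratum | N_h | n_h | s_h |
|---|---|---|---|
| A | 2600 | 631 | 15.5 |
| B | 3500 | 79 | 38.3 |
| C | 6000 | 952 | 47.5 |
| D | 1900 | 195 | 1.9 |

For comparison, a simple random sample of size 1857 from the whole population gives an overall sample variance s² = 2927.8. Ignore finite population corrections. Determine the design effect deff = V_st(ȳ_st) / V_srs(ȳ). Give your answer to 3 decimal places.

V̂(ȳ_st) = Σ W_h² s_h²/n_h, with W_h = N_h/N and N = 14000:
  stratum A: (2600/14000)²·15.5²/631 = 0.0131318
  stratum B: (3500/14000)²·38.3²/79 = 1.16051
  stratum C: (6000/14000)²·47.5²/952 = 0.435308
  stratum D: (1900/14000)²·1.9²/195 = 0.000340976
V_st = 1.6093
V_srs = s²/n = 2927.8/1857 = 1.57663
deff = V_st / V_srs = 1.6093/1.57663 = 1.0207

deff ≈ 1.021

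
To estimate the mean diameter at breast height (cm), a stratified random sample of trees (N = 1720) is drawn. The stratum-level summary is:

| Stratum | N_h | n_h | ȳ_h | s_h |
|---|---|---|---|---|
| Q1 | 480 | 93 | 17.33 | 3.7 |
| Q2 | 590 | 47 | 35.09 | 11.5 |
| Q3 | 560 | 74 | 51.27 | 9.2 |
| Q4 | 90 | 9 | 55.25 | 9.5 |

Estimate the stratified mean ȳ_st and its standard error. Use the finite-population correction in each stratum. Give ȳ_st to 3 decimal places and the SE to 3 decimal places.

ȳ_st = Σ W_h ȳ_h = (480·17.33 + 590·35.09 + 560·51.27 + 90·55.25)/1720 = 36.45651
V̂(ȳ_st) = Σ W_h² (1 − n_h/N_h) s_h²/n_h, with W_h = N_h/N and N = 1720:
  stratum Q1: (480/1720)²·(1 − 93/480)·3.7²/93 = 0.00924306
  stratum Q2: (590/1720)²·(1 − 47/590)·11.5²/47 = 0.304714
  stratum Q3: (560/1720)²·(1 − 74/560)·9.2²/74 = 0.105223
  stratum Q4: (90/1720)²·(1 − 9/90)·9.5²/9 = 0.0247101
V̂(ȳ_st) = 0.443891
SE(ȳ_st) = √0.443891 = 0.666251

ȳ_st ≈ 36.457, SE ≈ 0.666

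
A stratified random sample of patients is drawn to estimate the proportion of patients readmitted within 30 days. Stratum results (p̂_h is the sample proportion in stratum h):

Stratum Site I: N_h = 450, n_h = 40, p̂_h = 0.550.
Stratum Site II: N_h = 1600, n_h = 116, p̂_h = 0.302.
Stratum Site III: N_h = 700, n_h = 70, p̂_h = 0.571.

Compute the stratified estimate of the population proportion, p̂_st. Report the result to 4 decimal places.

N = 2750; stratum weights W_h = N_h/N.
p̂_st = Σ W_h p̂_h = (450·0.550 + 1600·0.302 + 700·0.571)/2750 = 0.41105

p̂_st ≈ 0.4111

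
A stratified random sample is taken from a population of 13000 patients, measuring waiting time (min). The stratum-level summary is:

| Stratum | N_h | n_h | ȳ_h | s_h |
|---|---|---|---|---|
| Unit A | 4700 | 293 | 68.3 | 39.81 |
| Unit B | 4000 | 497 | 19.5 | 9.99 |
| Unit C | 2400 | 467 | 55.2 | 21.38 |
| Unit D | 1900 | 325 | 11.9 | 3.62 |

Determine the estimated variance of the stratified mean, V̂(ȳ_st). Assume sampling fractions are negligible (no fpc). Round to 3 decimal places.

V̂(ȳ_st) ≈ 0.760

V̂(ȳ_st) = Σ W_h² s_h²/n_h, with W_h = N_h/N and N = 13000:
  stratum Unit A: (4700/13000)²·39.81²/293 = 0.70701
  stratum Unit B: (4000/13000)²·9.99²/497 = 0.0190111
  stratum Unit C: (2400/13000)²·21.38²/467 = 0.0333606
  stratum Unit D: (1900/13000)²·3.62²/325 = 0.0008613
V̂(ȳ_st) = 0.760243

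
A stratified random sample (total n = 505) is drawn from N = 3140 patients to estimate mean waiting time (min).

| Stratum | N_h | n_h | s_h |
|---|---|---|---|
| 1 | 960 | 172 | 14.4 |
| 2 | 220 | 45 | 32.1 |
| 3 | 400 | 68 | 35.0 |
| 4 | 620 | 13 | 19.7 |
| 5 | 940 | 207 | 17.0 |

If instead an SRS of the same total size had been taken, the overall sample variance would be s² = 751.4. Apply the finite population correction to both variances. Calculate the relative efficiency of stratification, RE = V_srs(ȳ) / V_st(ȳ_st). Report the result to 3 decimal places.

RE ≈ 0.751

V̂(ȳ_st) = Σ W_h² (1 − n_h/N_h) s_h²/n_h, with W_h = N_h/N and N = 3140:
  stratum 1: (960/3140)²·(1 − 172/960)·14.4²/172 = 0.0924985
  stratum 2: (220/3140)²·(1 − 45/220)·32.1²/45 = 0.0894127
  stratum 3: (400/3140)²·(1 − 68/400)·35.0²/68 = 0.242642
  stratum 4: (620/3140)²·(1 − 13/620)·19.7²/13 = 1.13949
  stratum 5: (940/3140)²·(1 − 207/940)·17.0²/207 = 0.0975663
V_st = 1.66161
V_srs = (1 − 505/3140)·751.4/505 = 1.24862
Relative efficiency = V_srs / V_st = 1.24862/1.66161 = 0.7515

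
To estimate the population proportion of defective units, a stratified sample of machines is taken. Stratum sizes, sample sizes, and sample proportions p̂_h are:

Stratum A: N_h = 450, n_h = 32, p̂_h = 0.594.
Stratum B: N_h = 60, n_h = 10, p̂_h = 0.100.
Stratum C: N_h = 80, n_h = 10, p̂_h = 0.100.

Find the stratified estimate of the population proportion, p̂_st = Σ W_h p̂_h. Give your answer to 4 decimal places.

p̂_st ≈ 0.4768

N = 590; stratum weights W_h = N_h/N.
p̂_st = Σ W_h p̂_h = (450·0.594 + 60·0.100 + 80·0.100)/590 = 0.47678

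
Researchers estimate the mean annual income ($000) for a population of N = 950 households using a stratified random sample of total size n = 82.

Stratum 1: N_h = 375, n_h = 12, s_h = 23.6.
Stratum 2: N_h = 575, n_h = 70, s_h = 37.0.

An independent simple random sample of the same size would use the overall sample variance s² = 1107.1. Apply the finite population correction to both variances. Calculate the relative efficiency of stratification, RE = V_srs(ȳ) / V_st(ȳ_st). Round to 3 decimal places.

RE ≈ 0.928

V̂(ȳ_st) = Σ W_h² (1 − n_h/N_h) s_h²/n_h, with W_h = N_h/N and N = 950:
  stratum 1: (375/950)²·(1 − 12/375)·23.6²/12 = 7.00057
  stratum 2: (575/950)²·(1 − 70/575)·37.0²/70 = 6.29242
V_st = 13.293
V_srs = (1 − 82/950)·1107.1/82 = 12.3359
Relative efficiency = V_srs / V_st = 12.3359/13.293 = 0.9280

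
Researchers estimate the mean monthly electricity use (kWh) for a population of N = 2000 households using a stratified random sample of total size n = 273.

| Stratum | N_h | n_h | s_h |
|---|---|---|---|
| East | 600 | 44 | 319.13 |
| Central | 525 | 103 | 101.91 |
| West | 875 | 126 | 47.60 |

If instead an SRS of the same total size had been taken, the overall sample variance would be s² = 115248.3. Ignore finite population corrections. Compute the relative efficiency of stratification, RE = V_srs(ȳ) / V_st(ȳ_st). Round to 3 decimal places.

RE ≈ 1.930

V̂(ȳ_st) = Σ W_h² s_h²/n_h, with W_h = N_h/N and N = 2000:
  stratum East: (600/2000)²·319.13²/44 = 208.317
  stratum Central: (525/2000)²·101.91²/103 = 6.94792
  stratum West: (875/2000)²·47.60²/126 = 3.44191
V_st = 218.707
V_srs = s²/n = 115248.3/273 = 422.155
Relative efficiency = V_srs / V_st = 422.155/218.707 = 1.9302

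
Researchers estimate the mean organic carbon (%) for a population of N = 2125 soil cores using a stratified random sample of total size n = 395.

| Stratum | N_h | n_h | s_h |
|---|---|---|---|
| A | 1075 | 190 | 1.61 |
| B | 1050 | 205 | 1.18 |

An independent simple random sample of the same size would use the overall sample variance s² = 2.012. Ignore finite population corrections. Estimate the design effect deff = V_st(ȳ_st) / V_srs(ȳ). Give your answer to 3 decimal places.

V̂(ȳ_st) = Σ W_h² s_h²/n_h, with W_h = N_h/N and N = 2125:
  stratum A: (1075/2125)²·1.61²/190 = 0.00349138
  stratum B: (1050/2125)²·1.18²/205 = 0.00165833
V_st = 0.00514971
V_srs = s²/n = 2.012/395 = 0.00509367
deff = V_st / V_srs = 0.00514971/0.00509367 = 1.0110

deff ≈ 1.011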